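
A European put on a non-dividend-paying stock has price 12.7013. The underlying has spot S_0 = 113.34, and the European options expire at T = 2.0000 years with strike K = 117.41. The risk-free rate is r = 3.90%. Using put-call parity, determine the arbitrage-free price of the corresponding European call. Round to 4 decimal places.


Answer: Call price = 17.4412

Derivation:
Put-call parity: C - P = S_0 * exp(-qT) - K * exp(-rT).
S_0 * exp(-qT) = 113.3400 * 1.00000000 = 113.34000000
K * exp(-rT) = 117.4100 * 0.92496443 = 108.60007332
C = P + S*exp(-qT) - K*exp(-rT)
C = 12.7013 + 113.34000000 - 108.60007332 = 17.4412


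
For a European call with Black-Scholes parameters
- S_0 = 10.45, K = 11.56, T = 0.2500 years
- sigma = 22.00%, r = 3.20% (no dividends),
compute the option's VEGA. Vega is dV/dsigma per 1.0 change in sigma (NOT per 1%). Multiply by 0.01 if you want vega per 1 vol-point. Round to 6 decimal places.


Answer: Vega = 1.525732

Derivation:
d1 = -0.7899898621; d2 = -0.8999898621
phi(d1) = 0.2920061182; exp(-qT) = 1.0000000000; exp(-rT) = 0.9920319148
Vega = S * exp(-qT) * phi(d1) * sqrt(T) = 10.4500 * 1.0000000000 * 0.2920061182 * 0.5000000000 = 1.525732


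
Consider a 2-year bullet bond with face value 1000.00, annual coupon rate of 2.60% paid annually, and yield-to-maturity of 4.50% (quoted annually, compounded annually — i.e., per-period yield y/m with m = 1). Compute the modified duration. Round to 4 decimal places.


Answer: Modified duration = 1.8892

Derivation:
Coupon per period c = face * coupon_rate / m = 26.000000
Periods per year m = 1; per-period yield y/m = 0.045000
Number of cashflows N = 2
Cashflows (t years, CF_t, discount factor 1/(1+y/m)^(m*t), PV):
  t = 1.0000: CF_t = 26.000000, DF = 0.956938, PV = 24.880383
  t = 2.0000: CF_t = 1026.000000, DF = 0.915730, PV = 939.538930
Price P = sum_t PV_t = 964.419313
First compute Macaulay numerator sum_t t * PV_t:
  t * PV_t at t = 1.0000: 24.880383
  t * PV_t at t = 2.0000: 1879.077860
Macaulay duration D = 1903.958243 / 964.419313 = 1.974202
Modified duration = D / (1 + y/m) = 1.974202 / (1 + 0.045000) = 1.889188


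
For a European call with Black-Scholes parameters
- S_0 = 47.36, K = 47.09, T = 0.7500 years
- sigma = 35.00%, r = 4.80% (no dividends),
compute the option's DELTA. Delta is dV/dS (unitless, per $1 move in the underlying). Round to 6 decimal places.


Answer: Delta = 0.613780

Derivation:
d1 = 0.2891859290; d2 = -0.0139229623
phi(d1) = 0.3826047588; exp(-qT) = 1.0000000000; exp(-rT) = 0.9646402935
N(d1) = 0.6137804504
Delta = exp(-qT) * N(d1) = 1.0000000000 * 0.6137804504 = 0.613780


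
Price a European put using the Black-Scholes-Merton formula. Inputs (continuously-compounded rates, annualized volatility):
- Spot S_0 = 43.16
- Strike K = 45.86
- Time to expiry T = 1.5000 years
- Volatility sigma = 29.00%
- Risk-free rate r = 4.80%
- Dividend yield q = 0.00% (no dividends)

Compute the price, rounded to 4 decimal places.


d1 = (ln(S/K) + (r - q + 0.5*sigma^2) * T) / (sigma * sqrt(T)) = 0.20946196
d2 = d1 - sigma * sqrt(T) = -0.14571405
exp(-rT) = 0.93053090; exp(-qT) = 1.00000000
P = K * exp(-rT) * N(-d2) - S_0 * exp(-qT) * N(-d1)
N(-d1) = 0.41704381; N(-d2) = 0.55792644
P = 45.8600 * 0.93053090 * 0.55792644 - 43.1600 * 1.00000000 * 0.41704381 = 5.8094

Answer: Price = 5.8094


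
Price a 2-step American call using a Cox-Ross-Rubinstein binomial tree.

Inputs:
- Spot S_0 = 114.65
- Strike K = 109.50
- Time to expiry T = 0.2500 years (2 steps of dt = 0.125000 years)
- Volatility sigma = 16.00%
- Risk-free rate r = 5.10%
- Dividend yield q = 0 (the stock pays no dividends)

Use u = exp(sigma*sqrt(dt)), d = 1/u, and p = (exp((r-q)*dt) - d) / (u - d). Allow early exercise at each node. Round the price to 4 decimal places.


Answer: Price = V(0,0) = 8.0084

Derivation:
dt = T/N = 0.125000
u = exp(sigma*sqrt(dt)) = 1.058199; d = 1/u = 0.945002
p = (exp((r-q)*dt) - d) / (u - d) = 0.542359
Discount per step: exp(-r*dt) = 0.993645
Stock lattice S(k, i) with i counting down-moves:
  k=0: S(0,0) = 114.6500
  k=1: S(1,0) = 121.3225; S(1,1) = 108.3444
  k=2: S(2,0) = 128.3834; S(2,1) = 114.6500; S(2,2) = 102.3857
Terminal payoffs V(N, i) = max(S_T - K, 0):
  V(2,0) = 18.883399; V(2,1) = 5.150000; V(2,2) = 0.000000
Backward induction: V(k, i) = exp(-r*dt) * [p * V(k+1, i) + (1-p) * V(k+1, i+1)]; then take max(V_cont, immediate exercise) for American.
  V(1,0) = exp(-r*dt) * [p*18.883399 + (1-p)*5.150000] = 12.518374; exercise = 11.822532; V(1,0) = max -> 12.518374
  V(1,1) = exp(-r*dt) * [p*5.150000 + (1-p)*0.000000] = 2.775399; exercise = 0.000000; V(1,1) = max -> 2.775399
  V(0,0) = exp(-r*dt) * [p*12.518374 + (1-p)*2.775399] = 8.008374; exercise = 5.150000; V(0,0) = max -> 8.008374


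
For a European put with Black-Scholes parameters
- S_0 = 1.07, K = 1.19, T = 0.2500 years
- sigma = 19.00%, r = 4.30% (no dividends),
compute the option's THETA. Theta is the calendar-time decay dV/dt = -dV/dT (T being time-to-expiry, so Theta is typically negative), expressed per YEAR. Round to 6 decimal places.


Answer: Theta = -0.008020

Derivation:
d1 = -0.9582332489; d2 = -1.0532332489
phi(d1) = 0.2520711190; exp(-qT) = 1.0000000000; exp(-rT) = 0.9893075748
Theta = -S*exp(-qT)*phi(d1)*sigma/(2*sqrt(T)) + r*K*exp(-rT)*N(-d2) - q*S*exp(-qT)*N(-d1)
N(-d1) = 0.8310274226; N(-d2) = 0.8538829483; sqrt(T) = 0.5000000000
Term 1 = -1.0700 * 1.0000000000 * 0.2520711190 * 0.1900 / (2 * 0.5000000000) = -0.0512460585
Term 2 = 0.0430 * 1.1900 * 0.9893075748 * 0.8538829483 = 0.0432260043
Term 3 = 0 (no dividend yield, q = 0)
Theta = -0.0512460585 + (0.0432260043) + (0.0000000000) = -0.008020


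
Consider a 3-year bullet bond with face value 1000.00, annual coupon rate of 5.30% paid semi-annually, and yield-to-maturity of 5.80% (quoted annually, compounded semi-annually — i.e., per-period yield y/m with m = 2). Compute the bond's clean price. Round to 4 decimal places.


Answer: Price = 986.4120

Derivation:
Coupon per period c = face * coupon_rate / m = 26.500000
Periods per year m = 2; per-period yield y/m = 0.029000
Number of cashflows N = 6
Cashflows (t years, CF_t, discount factor 1/(1+y/m)^(m*t), PV):
  t = 0.5000: CF_t = 26.500000, DF = 0.971817, PV = 25.753158
  t = 1.0000: CF_t = 26.500000, DF = 0.944429, PV = 25.027365
  t = 1.5000: CF_t = 26.500000, DF = 0.917812, PV = 24.322026
  t = 2.0000: CF_t = 26.500000, DF = 0.891946, PV = 23.636566
  t = 2.5000: CF_t = 26.500000, DF = 0.866808, PV = 22.970423
  t = 3.0000: CF_t = 1026.500000, DF = 0.842379, PV = 864.702481
Price P = sum_t PV_t = 986.412020


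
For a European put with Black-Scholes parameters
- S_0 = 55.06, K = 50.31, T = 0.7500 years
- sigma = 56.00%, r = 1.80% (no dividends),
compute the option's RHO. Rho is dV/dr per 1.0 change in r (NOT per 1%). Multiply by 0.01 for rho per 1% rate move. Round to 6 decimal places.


d1 = 0.4563533963; d2 = -0.0286208298
phi(d1) = 0.3594904221; exp(-qT) = 1.0000000000; exp(-rT) = 0.9865907163
N(-d2) = 0.5114165004
Rho = -K*T*exp(-rT)*N(-d2) = -50.3100 * 0.7500 * 0.9865907163 * 0.5114165004 = -19.038264

Answer: Rho = -19.038264


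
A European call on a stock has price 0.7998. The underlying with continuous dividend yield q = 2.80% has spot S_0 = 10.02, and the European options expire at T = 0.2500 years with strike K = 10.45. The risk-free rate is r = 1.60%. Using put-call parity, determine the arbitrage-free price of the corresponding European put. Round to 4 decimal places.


Put-call parity: C - P = S_0 * exp(-qT) - K * exp(-rT).
S_0 * exp(-qT) = 10.0200 * 0.99302444 = 9.95010492
K * exp(-rT) = 10.4500 * 0.99600799 = 10.40828349
P = C - S*exp(-qT) + K*exp(-rT)
P = 0.7998 - 9.95010492 + 10.40828349 = 1.2580

Answer: Put price = 1.2580


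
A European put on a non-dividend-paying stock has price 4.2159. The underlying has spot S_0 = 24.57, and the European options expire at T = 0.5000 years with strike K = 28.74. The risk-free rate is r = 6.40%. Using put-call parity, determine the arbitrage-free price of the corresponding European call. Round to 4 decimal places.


Answer: Call price = 0.9510

Derivation:
Put-call parity: C - P = S_0 * exp(-qT) - K * exp(-rT).
S_0 * exp(-qT) = 24.5700 * 1.00000000 = 24.57000000
K * exp(-rT) = 28.7400 * 0.96850658 = 27.83487917
C = P + S*exp(-qT) - K*exp(-rT)
C = 4.2159 + 24.57000000 - 27.83487917 = 0.9510


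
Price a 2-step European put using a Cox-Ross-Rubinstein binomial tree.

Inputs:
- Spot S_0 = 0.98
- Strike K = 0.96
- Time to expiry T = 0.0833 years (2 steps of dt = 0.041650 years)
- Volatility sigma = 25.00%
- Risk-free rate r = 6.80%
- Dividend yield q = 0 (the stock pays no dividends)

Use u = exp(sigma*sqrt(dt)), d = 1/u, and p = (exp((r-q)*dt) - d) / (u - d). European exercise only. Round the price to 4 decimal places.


Answer: Price = V(0,0) = 0.0176

Derivation:
dt = T/N = 0.041650
u = exp(sigma*sqrt(dt)) = 1.052345; d = 1/u = 0.950259
p = (exp((r-q)*dt) - d) / (u - d) = 0.515030
Discount per step: exp(-r*dt) = 0.997172
Stock lattice S(k, i) with i counting down-moves:
  k=0: S(0,0) = 0.9800
  k=1: S(1,0) = 1.0313; S(1,1) = 0.9313
  k=2: S(2,0) = 1.0853; S(2,1) = 0.9800; S(2,2) = 0.8849
Terminal payoffs V(N, i) = max(K - S_T, 0):
  V(2,0) = 0.000000; V(2,1) = 0.000000; V(2,2) = 0.075068
Backward induction: V(k, i) = exp(-r*dt) * [p * V(k+1, i) + (1-p) * V(k+1, i+1)].
  V(1,0) = exp(-r*dt) * [p*0.000000 + (1-p)*0.000000] = 0.000000
  V(1,1) = exp(-r*dt) * [p*0.000000 + (1-p)*0.075068] = 0.036303
  V(0,0) = exp(-r*dt) * [p*0.000000 + (1-p)*0.036303] = 0.017556


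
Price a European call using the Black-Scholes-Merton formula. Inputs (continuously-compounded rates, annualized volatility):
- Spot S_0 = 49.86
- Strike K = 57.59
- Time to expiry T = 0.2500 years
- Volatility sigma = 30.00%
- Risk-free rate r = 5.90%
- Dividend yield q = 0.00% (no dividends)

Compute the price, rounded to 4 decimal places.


Answer: Price = 0.8564

Derivation:
d1 = (ln(S/K) + (r - q + 0.5*sigma^2) * T) / (sigma * sqrt(T)) = -0.78753242
d2 = d1 - sigma * sqrt(T) = -0.93753242
exp(-rT) = 0.98535825; exp(-qT) = 1.00000000
C = S_0 * exp(-qT) * N(d1) - K * exp(-rT) * N(d2)
N(d1) = 0.21548513; N(d2) = 0.17424238
C = 49.8600 * 1.00000000 * 0.21548513 - 57.5900 * 0.98535825 * 0.17424238 = 0.8564


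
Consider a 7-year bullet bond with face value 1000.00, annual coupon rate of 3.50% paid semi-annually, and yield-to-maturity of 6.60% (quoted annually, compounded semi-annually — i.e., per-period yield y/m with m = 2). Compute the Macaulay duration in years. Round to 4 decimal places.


Coupon per period c = face * coupon_rate / m = 17.500000
Periods per year m = 2; per-period yield y/m = 0.033000
Number of cashflows N = 14
Cashflows (t years, CF_t, discount factor 1/(1+y/m)^(m*t), PV):
  t = 0.5000: CF_t = 17.500000, DF = 0.968054, PV = 16.940949
  t = 1.0000: CF_t = 17.500000, DF = 0.937129, PV = 16.399757
  t = 1.5000: CF_t = 17.500000, DF = 0.907192, PV = 15.875854
  t = 2.0000: CF_t = 17.500000, DF = 0.878211, PV = 15.368687
  t = 2.5000: CF_t = 17.500000, DF = 0.850156, PV = 14.877722
  t = 3.0000: CF_t = 17.500000, DF = 0.822997, PV = 14.402441
  t = 3.5000: CF_t = 17.500000, DF = 0.796705, PV = 13.942344
  t = 4.0000: CF_t = 17.500000, DF = 0.771254, PV = 13.496945
  t = 4.5000: CF_t = 17.500000, DF = 0.746616, PV = 13.065774
  t = 5.0000: CF_t = 17.500000, DF = 0.722764, PV = 12.648378
  t = 5.5000: CF_t = 17.500000, DF = 0.699675, PV = 12.244316
  t = 6.0000: CF_t = 17.500000, DF = 0.677323, PV = 11.853161
  t = 6.5000: CF_t = 17.500000, DF = 0.655686, PV = 11.474503
  t = 7.0000: CF_t = 1017.500000, DF = 0.634739, PV = 645.847402
Price P = sum_t PV_t = 828.438232
Macaulay numerator sum_t t * PV_t:
  t * PV_t at t = 0.5000: 8.470474
  t * PV_t at t = 1.0000: 16.399757
  t * PV_t at t = 1.5000: 23.813780
  t * PV_t at t = 2.0000: 30.737374
  t * PV_t at t = 2.5000: 37.194305
  t * PV_t at t = 3.0000: 43.207324
  t * PV_t at t = 3.5000: 48.798204
  t * PV_t at t = 4.0000: 53.987780
  t * PV_t at t = 4.5000: 58.795985
  t * PV_t at t = 5.0000: 63.241890
  t * PV_t at t = 5.5000: 67.343735
  t * PV_t at t = 6.0000: 71.118967
  t * PV_t at t = 6.5000: 74.584267
  t * PV_t at t = 7.0000: 4520.931811
Macaulay duration D = (sum_t t * PV_t) / P = 5118.625654 / 828.438232 = 6.178645

Answer: Macaulay duration = 6.1786 years


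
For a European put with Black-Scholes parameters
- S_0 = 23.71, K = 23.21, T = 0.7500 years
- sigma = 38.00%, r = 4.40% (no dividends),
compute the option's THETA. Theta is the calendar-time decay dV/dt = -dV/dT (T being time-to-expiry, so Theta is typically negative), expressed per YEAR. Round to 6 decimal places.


d1 = 0.3295870249; d2 = 0.0004973714
phi(d1) = 0.3778521352; exp(-qT) = 1.0000000000; exp(-rT) = 0.9675385596
Theta = -S*exp(-qT)*phi(d1)*sigma/(2*sqrt(T)) + r*K*exp(-rT)*N(-d2) - q*S*exp(-qT)*N(-d1)
N(-d1) = 0.3708560140; N(-d2) = 0.4998015775; sqrt(T) = 0.8660254038
Term 1 = -23.7100 * 1.0000000000 * 0.3778521352 * 0.3800 / (2 * 0.8660254038) = -1.9655151874
Term 2 = 0.0440 * 23.2100 * 0.9675385596 * 0.4998015775 = 0.4938484802
Term 3 = 0 (no dividend yield, q = 0)
Theta = -1.9655151874 + (0.4938484802) + (0.0000000000) = -1.471667

Answer: Theta = -1.471667


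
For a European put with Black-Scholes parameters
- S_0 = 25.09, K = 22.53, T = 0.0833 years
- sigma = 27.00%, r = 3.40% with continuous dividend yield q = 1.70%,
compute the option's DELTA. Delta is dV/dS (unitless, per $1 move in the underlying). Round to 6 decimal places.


Answer: Delta = -0.075083

Derivation:
d1 = 1.4381976424; d2 = 1.3602709461
phi(d1) = 0.1418273562; exp(-qT) = 0.9985849022; exp(-rT) = 0.9971718069
N(-d1) = 0.0751889920
Delta = -exp(-qT) * N(-d1) = -0.9985849022 * 0.0751889920 = -0.075083


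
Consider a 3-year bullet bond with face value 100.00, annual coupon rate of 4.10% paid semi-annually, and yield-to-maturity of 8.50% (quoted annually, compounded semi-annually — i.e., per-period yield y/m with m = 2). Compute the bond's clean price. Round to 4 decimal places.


Coupon per period c = face * coupon_rate / m = 2.050000
Periods per year m = 2; per-period yield y/m = 0.042500
Number of cashflows N = 6
Cashflows (t years, CF_t, discount factor 1/(1+y/m)^(m*t), PV):
  t = 0.5000: CF_t = 2.050000, DF = 0.959233, PV = 1.966427
  t = 1.0000: CF_t = 2.050000, DF = 0.920127, PV = 1.886261
  t = 1.5000: CF_t = 2.050000, DF = 0.882616, PV = 1.809363
  t = 2.0000: CF_t = 2.050000, DF = 0.846634, PV = 1.735600
  t = 2.5000: CF_t = 2.050000, DF = 0.812119, PV = 1.664844
  t = 3.0000: CF_t = 102.050000, DF = 0.779011, PV = 79.498078
Price P = sum_t PV_t = 88.560572

Answer: Price = 88.5606


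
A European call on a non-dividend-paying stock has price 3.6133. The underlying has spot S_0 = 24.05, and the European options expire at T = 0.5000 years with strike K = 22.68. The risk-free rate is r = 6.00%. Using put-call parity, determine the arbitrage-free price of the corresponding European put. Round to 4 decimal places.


Answer: Put price = 1.5730

Derivation:
Put-call parity: C - P = S_0 * exp(-qT) - K * exp(-rT).
S_0 * exp(-qT) = 24.0500 * 1.00000000 = 24.05000000
K * exp(-rT) = 22.6800 * 0.97044553 = 22.00970470
P = C - S*exp(-qT) + K*exp(-rT)
P = 3.6133 - 24.05000000 + 22.00970470 = 1.5730


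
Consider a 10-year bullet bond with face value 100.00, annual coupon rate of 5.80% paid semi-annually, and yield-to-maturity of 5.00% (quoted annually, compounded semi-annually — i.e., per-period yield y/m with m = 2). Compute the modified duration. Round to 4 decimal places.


Coupon per period c = face * coupon_rate / m = 2.900000
Periods per year m = 2; per-period yield y/m = 0.025000
Number of cashflows N = 20
Cashflows (t years, CF_t, discount factor 1/(1+y/m)^(m*t), PV):
  t = 0.5000: CF_t = 2.900000, DF = 0.975610, PV = 2.829268
  t = 1.0000: CF_t = 2.900000, DF = 0.951814, PV = 2.760262
  t = 1.5000: CF_t = 2.900000, DF = 0.928599, PV = 2.692938
  t = 2.0000: CF_t = 2.900000, DF = 0.905951, PV = 2.627257
  t = 2.5000: CF_t = 2.900000, DF = 0.883854, PV = 2.563177
  t = 3.0000: CF_t = 2.900000, DF = 0.862297, PV = 2.500661
  t = 3.5000: CF_t = 2.900000, DF = 0.841265, PV = 2.439669
  t = 4.0000: CF_t = 2.900000, DF = 0.820747, PV = 2.380165
  t = 4.5000: CF_t = 2.900000, DF = 0.800728, PV = 2.322112
  t = 5.0000: CF_t = 2.900000, DF = 0.781198, PV = 2.265475
  t = 5.5000: CF_t = 2.900000, DF = 0.762145, PV = 2.210220
  t = 6.0000: CF_t = 2.900000, DF = 0.743556, PV = 2.156312
  t = 6.5000: CF_t = 2.900000, DF = 0.725420, PV = 2.103719
  t = 7.0000: CF_t = 2.900000, DF = 0.707727, PV = 2.052409
  t = 7.5000: CF_t = 2.900000, DF = 0.690466, PV = 2.002350
  t = 8.0000: CF_t = 2.900000, DF = 0.673625, PV = 1.953512
  t = 8.5000: CF_t = 2.900000, DF = 0.657195, PV = 1.905866
  t = 9.0000: CF_t = 2.900000, DF = 0.641166, PV = 1.859381
  t = 9.5000: CF_t = 2.900000, DF = 0.625528, PV = 1.814030
  t = 10.0000: CF_t = 102.900000, DF = 0.610271, PV = 62.796880
Price P = sum_t PV_t = 106.235665
First compute Macaulay numerator sum_t t * PV_t:
  t * PV_t at t = 0.5000: 1.414634
  t * PV_t at t = 1.0000: 2.760262
  t * PV_t at t = 1.5000: 4.039407
  t * PV_t at t = 2.0000: 5.254514
  t * PV_t at t = 2.5000: 6.407944
  t * PV_t at t = 3.0000: 7.501983
  t * PV_t at t = 3.5000: 8.538842
  t * PV_t at t = 4.0000: 9.520660
  t * PV_t at t = 4.5000: 10.449505
  t * PV_t at t = 5.0000: 11.327377
  t * PV_t at t = 5.5000: 12.156209
  t * PV_t at t = 6.0000: 12.937872
  t * PV_t at t = 6.5000: 13.674174
  t * PV_t at t = 7.0000: 14.366862
  t * PV_t at t = 7.5000: 15.017626
  t * PV_t at t = 8.0000: 15.628098
  t * PV_t at t = 8.5000: 16.199858
  t * PV_t at t = 9.0000: 16.734430
  t * PV_t at t = 9.5000: 17.233289
  t * PV_t at t = 10.0000: 627.968800
Macaulay duration D = 829.132347 / 106.235665 = 7.804652
Modified duration = D / (1 + y/m) = 7.804652 / (1 + 0.025000) = 7.614294

Answer: Modified duration = 7.6143


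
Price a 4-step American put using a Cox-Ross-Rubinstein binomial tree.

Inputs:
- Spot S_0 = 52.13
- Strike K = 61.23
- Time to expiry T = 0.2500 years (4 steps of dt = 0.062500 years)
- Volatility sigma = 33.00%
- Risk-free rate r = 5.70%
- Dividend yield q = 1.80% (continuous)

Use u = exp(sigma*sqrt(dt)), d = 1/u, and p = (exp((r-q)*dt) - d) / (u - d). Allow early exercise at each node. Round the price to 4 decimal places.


dt = T/N = 0.062500
u = exp(sigma*sqrt(dt)) = 1.085999; d = 1/u = 0.920811
p = (exp((r-q)*dt) - d) / (u - d) = 0.494161
Discount per step: exp(-r*dt) = 0.996444
Stock lattice S(k, i) with i counting down-moves:
  k=0: S(0,0) = 52.1300
  k=1: S(1,0) = 56.6131; S(1,1) = 48.0019
  k=2: S(2,0) = 61.4818; S(2,1) = 52.1300; S(2,2) = 44.2007
  k=3: S(3,0) = 66.7691; S(3,1) = 56.6131; S(3,2) = 48.0019; S(3,3) = 40.7005
  k=4: S(4,0) = 72.5112; S(4,1) = 61.4818; S(4,2) = 52.1300; S(4,3) = 44.2007; S(4,4) = 37.4775
Terminal payoffs V(N, i) = max(K - S_T, 0):
  V(4,0) = 0.000000; V(4,1) = 0.000000; V(4,2) = 9.100000; V(4,3) = 17.029301; V(4,4) = 23.752506
Backward induction: V(k, i) = exp(-r*dt) * [p * V(k+1, i) + (1-p) * V(k+1, i+1)]; then take max(V_cont, immediate exercise) for American.
  V(3,0) = exp(-r*dt) * [p*0.000000 + (1-p)*0.000000] = 0.000000; exercise = 0.000000; V(3,0) = max -> 0.000000
  V(3,1) = exp(-r*dt) * [p*0.000000 + (1-p)*9.100000] = 4.586768; exercise = 4.616889; V(3,1) = max -> 4.616889
  V(3,2) = exp(-r*dt) * [p*9.100000 + (1-p)*17.029301] = 13.064328; exercise = 13.228100; V(3,2) = max -> 13.228100
  V(3,3) = exp(-r*dt) * [p*17.029301 + (1-p)*23.752506] = 20.357510; exercise = 20.529491; V(3,3) = max -> 20.529491
  V(2,0) = exp(-r*dt) * [p*0.000000 + (1-p)*4.616889] = 2.327099; exercise = 0.000000; V(2,0) = max -> 2.327099
  V(2,1) = exp(-r*dt) * [p*4.616889 + (1-p)*13.228100] = 8.940869; exercise = 9.100000; V(2,1) = max -> 9.100000
  V(2,2) = exp(-r*dt) * [p*13.228100 + (1-p)*20.529491] = 16.861255; exercise = 17.029301; V(2,2) = max -> 17.029301
  V(1,0) = exp(-r*dt) * [p*2.327099 + (1-p)*9.100000] = 5.732640; exercise = 4.616889; V(1,0) = max -> 5.732640
  V(1,1) = exp(-r*dt) * [p*9.100000 + (1-p)*17.029301] = 13.064328; exercise = 13.228100; V(1,1) = max -> 13.228100
  V(0,0) = exp(-r*dt) * [p*5.732640 + (1-p)*13.228100] = 9.490269; exercise = 9.100000; V(0,0) = max -> 9.490269

Answer: Price = V(0,0) = 9.4903


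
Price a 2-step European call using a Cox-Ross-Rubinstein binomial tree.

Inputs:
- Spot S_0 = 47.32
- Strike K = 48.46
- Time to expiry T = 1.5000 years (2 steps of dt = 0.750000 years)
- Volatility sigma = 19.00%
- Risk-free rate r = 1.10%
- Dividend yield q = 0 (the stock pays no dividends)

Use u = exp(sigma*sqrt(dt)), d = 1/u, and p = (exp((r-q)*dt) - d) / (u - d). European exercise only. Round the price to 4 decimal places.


Answer: Price = V(0,0) = 3.9867

Derivation:
dt = T/N = 0.750000
u = exp(sigma*sqrt(dt)) = 1.178856; d = 1/u = 0.848280
p = (exp((r-q)*dt) - d) / (u - d) = 0.484016
Discount per step: exp(-r*dt) = 0.991784
Stock lattice S(k, i) with i counting down-moves:
  k=0: S(0,0) = 47.3200
  k=1: S(1,0) = 55.7835; S(1,1) = 40.1406
  k=2: S(2,0) = 65.7607; S(2,1) = 47.3200; S(2,2) = 34.0505
Terminal payoffs V(N, i) = max(S_T - K, 0):
  V(2,0) = 17.300720; V(2,1) = 0.000000; V(2,2) = 0.000000
Backward induction: V(k, i) = exp(-r*dt) * [p * V(k+1, i) + (1-p) * V(k+1, i+1)].
  V(1,0) = exp(-r*dt) * [p*17.300720 + (1-p)*0.000000] = 8.305025
  V(1,1) = exp(-r*dt) * [p*0.000000 + (1-p)*0.000000] = 0.000000
  V(0,0) = exp(-r*dt) * [p*8.305025 + (1-p)*0.000000] = 3.986738


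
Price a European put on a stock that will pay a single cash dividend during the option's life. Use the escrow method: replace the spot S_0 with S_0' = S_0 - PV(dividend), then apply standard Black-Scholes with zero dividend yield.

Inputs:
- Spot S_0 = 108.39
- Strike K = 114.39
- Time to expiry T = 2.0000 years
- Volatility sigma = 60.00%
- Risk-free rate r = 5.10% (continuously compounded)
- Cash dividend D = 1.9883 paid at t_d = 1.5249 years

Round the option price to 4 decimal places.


PV(D) = D * exp(-r * t_d) = 1.9883 * 0.92517729 = 1.83953000
S_0' = S_0 - PV(D) = 108.3900 - 1.83953000 = 106.55047000
d1 = (ln(S_0'/K) + (r + sigma^2/2)*T) / (sigma*sqrt(T)) = 0.46080394
d2 = d1 - sigma*sqrt(T) = -0.38772420
exp(-rT) = 0.90302955
N(-d1) = 0.32246964; N(-d2) = 0.65088993
P = K * exp(-rT) * N(-d2) - S_0' * N(-d1) = 114.3900 * 0.90302955 * 0.65088993 - 106.55047000 * 0.32246964 = 32.8760

Answer: Price = 32.8760


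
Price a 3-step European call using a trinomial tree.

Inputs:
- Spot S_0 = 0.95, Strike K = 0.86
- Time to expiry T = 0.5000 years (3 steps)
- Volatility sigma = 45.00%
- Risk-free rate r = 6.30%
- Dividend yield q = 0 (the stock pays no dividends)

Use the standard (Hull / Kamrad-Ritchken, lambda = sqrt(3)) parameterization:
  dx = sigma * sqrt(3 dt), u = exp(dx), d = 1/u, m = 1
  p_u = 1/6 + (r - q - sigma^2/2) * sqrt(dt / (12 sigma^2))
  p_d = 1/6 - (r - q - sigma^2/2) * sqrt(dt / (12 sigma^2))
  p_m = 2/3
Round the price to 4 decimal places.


Answer: Price = V(0,0) = 0.1818

Derivation:
dt = T/N = 0.166667; dx = sigma*sqrt(3*dt) = 0.318198
u = exp(dx) = 1.374648; d = 1/u = 0.727459
p_u = 0.156649, p_m = 0.666667, p_d = 0.176684
Discount per step: exp(-r*dt) = 0.989555
Stock lattice S(k, j) with j the centered position index:
  k=0: S(0,+0) = 0.9500
  k=1: S(1,-1) = 0.6911; S(1,+0) = 0.9500; S(1,+1) = 1.3059
  k=2: S(2,-2) = 0.5027; S(2,-1) = 0.6911; S(2,+0) = 0.9500; S(2,+1) = 1.3059; S(2,+2) = 1.7952
  k=3: S(3,-3) = 0.3657; S(3,-2) = 0.5027; S(3,-1) = 0.6911; S(3,+0) = 0.9500; S(3,+1) = 1.3059; S(3,+2) = 1.7952; S(3,+3) = 2.4677
Terminal payoffs V(N, j) = max(S_T - K, 0):
  V(3,-3) = 0.000000; V(3,-2) = 0.000000; V(3,-1) = 0.000000; V(3,+0) = 0.090000; V(3,+1) = 0.445916; V(3,+2) = 0.935176; V(3,+3) = 1.607735
Backward induction: V(k, j) = exp(-r*dt) * [p_u * V(k+1, j+1) + p_m * V(k+1, j) + p_d * V(k+1, j-1)]
  V(2,-2) = exp(-r*dt) * [p_u*0.000000 + p_m*0.000000 + p_d*0.000000] = 0.000000
  V(2,-1) = exp(-r*dt) * [p_u*0.090000 + p_m*0.000000 + p_d*0.000000] = 0.013951
  V(2,+0) = exp(-r*dt) * [p_u*0.445916 + p_m*0.090000 + p_d*0.000000] = 0.128496
  V(2,+1) = exp(-r*dt) * [p_u*0.935176 + p_m*0.445916 + p_d*0.090000] = 0.454872
  V(2,+2) = exp(-r*dt) * [p_u*1.607735 + p_m*0.935176 + p_d*0.445916] = 0.944122
  V(1,-1) = exp(-r*dt) * [p_u*0.128496 + p_m*0.013951 + p_d*0.000000] = 0.029122
  V(1,+0) = exp(-r*dt) * [p_u*0.454872 + p_m*0.128496 + p_d*0.013951] = 0.157720
  V(1,+1) = exp(-r*dt) * [p_u*0.944122 + p_m*0.454872 + p_d*0.128496] = 0.468898
  V(0,+0) = exp(-r*dt) * [p_u*0.468898 + p_m*0.157720 + p_d*0.029122] = 0.181825


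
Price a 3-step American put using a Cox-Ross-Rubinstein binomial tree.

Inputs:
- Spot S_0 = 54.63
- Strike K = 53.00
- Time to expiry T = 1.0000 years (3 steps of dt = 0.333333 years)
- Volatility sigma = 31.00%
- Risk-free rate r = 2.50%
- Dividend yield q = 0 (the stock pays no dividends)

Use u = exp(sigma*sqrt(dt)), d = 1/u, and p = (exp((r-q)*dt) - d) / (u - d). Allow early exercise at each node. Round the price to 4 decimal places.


dt = T/N = 0.333333
u = exp(sigma*sqrt(dt)) = 1.195995; d = 1/u = 0.836124
p = (exp((r-q)*dt) - d) / (u - d) = 0.478628
Discount per step: exp(-r*dt) = 0.991701
Stock lattice S(k, i) with i counting down-moves:
  k=0: S(0,0) = 54.6300
  k=1: S(1,0) = 65.3372; S(1,1) = 45.6774
  k=2: S(2,0) = 78.1430; S(2,1) = 54.6300; S(2,2) = 38.1920
  k=3: S(3,0) = 93.4586; S(3,1) = 65.3372; S(3,2) = 45.6774; S(3,3) = 31.9332
Terminal payoffs V(N, i) = max(K - S_T, 0):
  V(3,0) = 0.000000; V(3,1) = 0.000000; V(3,2) = 7.322556; V(3,3) = 21.066761
Backward induction: V(k, i) = exp(-r*dt) * [p * V(k+1, i) + (1-p) * V(k+1, i+1)]; then take max(V_cont, immediate exercise) for American.
  V(2,0) = exp(-r*dt) * [p*0.000000 + (1-p)*0.000000] = 0.000000; exercise = 0.000000; V(2,0) = max -> 0.000000
  V(2,1) = exp(-r*dt) * [p*0.000000 + (1-p)*7.322556] = 3.786096; exercise = 0.000000; V(2,1) = max -> 3.786096
  V(2,2) = exp(-r*dt) * [p*7.322556 + (1-p)*21.066761] = 14.368171; exercise = 14.808002; V(2,2) = max -> 14.808002
  V(1,0) = exp(-r*dt) * [p*0.000000 + (1-p)*3.786096] = 1.957585; exercise = 0.000000; V(1,0) = max -> 1.957585
  V(1,1) = exp(-r*dt) * [p*3.786096 + (1-p)*14.808002] = 9.453505; exercise = 7.322556; V(1,1) = max -> 9.453505
  V(0,0) = exp(-r*dt) * [p*1.957585 + (1-p)*9.453505] = 5.817073; exercise = 0.000000; V(0,0) = max -> 5.817073

Answer: Price = V(0,0) = 5.8171


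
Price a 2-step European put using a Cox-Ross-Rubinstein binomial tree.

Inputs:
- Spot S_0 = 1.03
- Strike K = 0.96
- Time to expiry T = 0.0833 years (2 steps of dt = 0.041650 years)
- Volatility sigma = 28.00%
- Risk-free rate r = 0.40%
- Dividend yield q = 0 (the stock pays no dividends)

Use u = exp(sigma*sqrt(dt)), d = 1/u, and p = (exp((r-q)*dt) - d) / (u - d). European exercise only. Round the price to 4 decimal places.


Answer: Price = V(0,0) = 0.0108

Derivation:
dt = T/N = 0.041650
u = exp(sigma*sqrt(dt)) = 1.058808; d = 1/u = 0.944459
p = (exp((r-q)*dt) - d) / (u - d) = 0.487175
Discount per step: exp(-r*dt) = 0.999833
Stock lattice S(k, i) with i counting down-moves:
  k=0: S(0,0) = 1.0300
  k=1: S(1,0) = 1.0906; S(1,1) = 0.9728
  k=2: S(2,0) = 1.1547; S(2,1) = 1.0300; S(2,2) = 0.9188
Terminal payoffs V(N, i) = max(K - S_T, 0):
  V(2,0) = 0.000000; V(2,1) = 0.000000; V(2,2) = 0.041238
Backward induction: V(k, i) = exp(-r*dt) * [p * V(k+1, i) + (1-p) * V(k+1, i+1)].
  V(1,0) = exp(-r*dt) * [p*0.000000 + (1-p)*0.000000] = 0.000000
  V(1,1) = exp(-r*dt) * [p*0.000000 + (1-p)*0.041238] = 0.021144
  V(0,0) = exp(-r*dt) * [p*0.000000 + (1-p)*0.021144] = 0.010841


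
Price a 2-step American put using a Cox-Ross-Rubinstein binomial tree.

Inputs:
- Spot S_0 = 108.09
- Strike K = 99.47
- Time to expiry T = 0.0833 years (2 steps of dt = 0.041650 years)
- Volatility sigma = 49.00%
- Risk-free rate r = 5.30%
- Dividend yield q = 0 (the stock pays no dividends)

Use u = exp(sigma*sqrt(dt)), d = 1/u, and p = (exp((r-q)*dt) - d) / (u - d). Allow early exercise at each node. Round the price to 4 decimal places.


dt = T/N = 0.041650
u = exp(sigma*sqrt(dt)) = 1.105172; d = 1/u = 0.904837
p = (exp((r-q)*dt) - d) / (u - d) = 0.486052
Discount per step: exp(-r*dt) = 0.997795
Stock lattice S(k, i) with i counting down-moves:
  k=0: S(0,0) = 108.0900
  k=1: S(1,0) = 119.4580; S(1,1) = 97.8038
  k=2: S(2,0) = 132.0216; S(2,1) = 108.0900; S(2,2) = 88.4965
Terminal payoffs V(N, i) = max(K - S_T, 0):
  V(2,0) = 0.000000; V(2,1) = 0.000000; V(2,2) = 10.973539
Backward induction: V(k, i) = exp(-r*dt) * [p * V(k+1, i) + (1-p) * V(k+1, i+1)]; then take max(V_cont, immediate exercise) for American.
  V(1,0) = exp(-r*dt) * [p*0.000000 + (1-p)*0.000000] = 0.000000; exercise = 0.000000; V(1,0) = max -> 0.000000
  V(1,1) = exp(-r*dt) * [p*0.000000 + (1-p)*10.973539] = 5.627397; exercise = 1.666204; V(1,1) = max -> 5.627397
  V(0,0) = exp(-r*dt) * [p*0.000000 + (1-p)*5.627397] = 2.885815; exercise = 0.000000; V(0,0) = max -> 2.885815

Answer: Price = V(0,0) = 2.8858


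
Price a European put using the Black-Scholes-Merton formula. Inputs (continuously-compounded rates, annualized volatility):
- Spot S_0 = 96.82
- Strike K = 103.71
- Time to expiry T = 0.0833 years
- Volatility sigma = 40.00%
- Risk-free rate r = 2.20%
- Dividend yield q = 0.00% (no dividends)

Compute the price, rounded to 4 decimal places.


d1 = (ln(S/K) + (r - q + 0.5*sigma^2) * T) / (sigma * sqrt(T)) = -0.52187047
d2 = d1 - sigma * sqrt(T) = -0.63731743
exp(-rT) = 0.99816908; exp(-qT) = 1.00000000
P = K * exp(-rT) * N(-d2) - S_0 * exp(-qT) * N(-d1)
N(-d1) = 0.69911974; N(-d2) = 0.73804095
P = 103.7100 * 0.99816908 * 0.73804095 - 96.8200 * 1.00000000 * 0.69911974 = 8.7133

Answer: Price = 8.7133


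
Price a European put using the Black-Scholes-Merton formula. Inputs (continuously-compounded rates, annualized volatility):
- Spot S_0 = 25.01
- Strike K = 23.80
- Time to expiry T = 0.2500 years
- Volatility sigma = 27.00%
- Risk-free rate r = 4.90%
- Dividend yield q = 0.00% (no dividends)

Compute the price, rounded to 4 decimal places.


d1 = (ln(S/K) + (r - q + 0.5*sigma^2) * T) / (sigma * sqrt(T)) = 0.52557529
d2 = d1 - sigma * sqrt(T) = 0.39057529
exp(-rT) = 0.98782473; exp(-qT) = 1.00000000
P = K * exp(-rT) * N(-d2) - S_0 * exp(-qT) * N(-d1)
N(-d1) = 0.29959166; N(-d2) = 0.34805560
P = 23.8000 * 0.98782473 * 0.34805560 - 25.0100 * 1.00000000 * 0.29959166 = 0.6901

Answer: Price = 0.6901


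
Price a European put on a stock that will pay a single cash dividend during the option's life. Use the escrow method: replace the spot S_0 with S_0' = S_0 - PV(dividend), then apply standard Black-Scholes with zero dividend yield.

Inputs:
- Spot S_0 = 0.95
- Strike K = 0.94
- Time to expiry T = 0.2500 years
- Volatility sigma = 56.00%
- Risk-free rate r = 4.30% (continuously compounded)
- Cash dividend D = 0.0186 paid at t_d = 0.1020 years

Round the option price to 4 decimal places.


PV(D) = D * exp(-r * t_d) = 0.0186 * 0.99562360 = 0.01851860
S_0' = S_0 - PV(D) = 0.9500 - 0.01851860 = 0.93148140
d1 = (ln(S_0'/K) + (r + sigma^2/2)*T) / (sigma*sqrt(T)) = 0.14587981
d2 = d1 - sigma*sqrt(T) = -0.13412019
exp(-rT) = 0.98930757
N(-d1) = 0.44200813; N(-d2) = 0.55334623
P = K * exp(-rT) * N(-d2) - S_0' * N(-d1) = 0.9400 * 0.98930757 * 0.55334623 - 0.93148140 * 0.44200813 = 0.1029

Answer: Price = 0.1029


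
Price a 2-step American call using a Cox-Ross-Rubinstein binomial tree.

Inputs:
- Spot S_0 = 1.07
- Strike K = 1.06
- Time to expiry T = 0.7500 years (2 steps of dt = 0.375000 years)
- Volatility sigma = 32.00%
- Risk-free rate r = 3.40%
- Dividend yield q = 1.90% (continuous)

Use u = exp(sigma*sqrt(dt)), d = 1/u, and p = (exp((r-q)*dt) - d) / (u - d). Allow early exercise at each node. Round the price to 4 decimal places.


Answer: Price = V(0,0) = 0.1154

Derivation:
dt = T/N = 0.375000
u = exp(sigma*sqrt(dt)) = 1.216477; d = 1/u = 0.822046
p = (exp((r-q)*dt) - d) / (u - d) = 0.465468
Discount per step: exp(-r*dt) = 0.987331
Stock lattice S(k, i) with i counting down-moves:
  k=0: S(0,0) = 1.0700
  k=1: S(1,0) = 1.3016; S(1,1) = 0.8796
  k=2: S(2,0) = 1.5834; S(2,1) = 1.0700; S(2,2) = 0.7231
Terminal payoffs V(N, i) = max(S_T - K, 0):
  V(2,0) = 0.523404; V(2,1) = 0.010000; V(2,2) = 0.000000
Backward induction: V(k, i) = exp(-r*dt) * [p * V(k+1, i) + (1-p) * V(k+1, i+1)]; then take max(V_cont, immediate exercise) for American.
  V(1,0) = exp(-r*dt) * [p*0.523404 + (1-p)*0.010000] = 0.245819; exercise = 0.241631; V(1,0) = max -> 0.245819
  V(1,1) = exp(-r*dt) * [p*0.010000 + (1-p)*0.000000] = 0.004596; exercise = 0.000000; V(1,1) = max -> 0.004596
  V(0,0) = exp(-r*dt) * [p*0.245819 + (1-p)*0.004596] = 0.115396; exercise = 0.010000; V(0,0) = max -> 0.115396


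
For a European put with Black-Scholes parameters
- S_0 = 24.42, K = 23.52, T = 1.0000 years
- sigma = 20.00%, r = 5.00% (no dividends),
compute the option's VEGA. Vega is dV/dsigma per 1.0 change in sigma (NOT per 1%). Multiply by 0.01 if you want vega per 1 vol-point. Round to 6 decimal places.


Answer: Vega = 8.430641

Derivation:
d1 = 0.5377567283; d2 = 0.3377567283
phi(d1) = 0.3452350869; exp(-qT) = 1.0000000000; exp(-rT) = 0.9512294245
Vega = S * exp(-qT) * phi(d1) * sqrt(T) = 24.4200 * 1.0000000000 * 0.3452350869 * 1.0000000000 = 8.430641


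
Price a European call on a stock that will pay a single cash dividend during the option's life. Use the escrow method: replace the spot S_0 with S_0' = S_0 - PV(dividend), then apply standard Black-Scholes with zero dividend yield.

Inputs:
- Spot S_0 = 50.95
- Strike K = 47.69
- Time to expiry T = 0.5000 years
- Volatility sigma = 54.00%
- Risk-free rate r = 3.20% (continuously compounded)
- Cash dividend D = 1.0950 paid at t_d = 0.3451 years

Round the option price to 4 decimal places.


Answer: Price = 8.8863

Derivation:
PV(D) = D * exp(-r * t_d) = 1.0950 * 0.98901755 = 1.08297422
S_0' = S_0 - PV(D) = 50.9500 - 1.08297422 = 49.86702578
d1 = (ln(S_0'/K) + (r + sigma^2/2)*T) / (sigma*sqrt(T)) = 0.34972518
d2 = d1 - sigma*sqrt(T) = -0.03211248
exp(-rT) = 0.98412732
N(d1) = 0.63672752; N(d2) = 0.48719118
C = S_0' * N(d1) - K * exp(-rT) * N(d2) = 49.86702578 * 0.63672752 - 47.6900 * 0.98412732 * 0.48719118 = 8.8863


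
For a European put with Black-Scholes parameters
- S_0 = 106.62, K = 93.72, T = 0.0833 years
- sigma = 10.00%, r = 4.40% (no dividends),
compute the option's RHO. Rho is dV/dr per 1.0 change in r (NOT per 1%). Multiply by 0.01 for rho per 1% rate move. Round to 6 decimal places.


Answer: Rho = -0.000018

Derivation:
d1 = 4.6096042933; d2 = 4.5807425539
phi(d1) = 0.0000097021; exp(-qT) = 1.0000000000; exp(-rT) = 0.9963415086
N(-d2) = 0.0000023166
Rho = -K*T*exp(-rT)*N(-d2) = -93.7200 * 0.0833 * 0.9963415086 * 0.0000023166 = -0.000018


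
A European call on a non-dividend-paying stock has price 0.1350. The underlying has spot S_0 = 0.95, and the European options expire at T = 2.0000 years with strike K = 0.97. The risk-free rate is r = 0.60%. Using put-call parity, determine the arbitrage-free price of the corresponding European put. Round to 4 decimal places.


Answer: Put price = 0.1434

Derivation:
Put-call parity: C - P = S_0 * exp(-qT) - K * exp(-rT).
S_0 * exp(-qT) = 0.9500 * 1.00000000 = 0.95000000
K * exp(-rT) = 0.9700 * 0.98807171 = 0.95842956
P = C - S*exp(-qT) + K*exp(-rT)
P = 0.1350 - 0.95000000 + 0.95842956 = 0.1434


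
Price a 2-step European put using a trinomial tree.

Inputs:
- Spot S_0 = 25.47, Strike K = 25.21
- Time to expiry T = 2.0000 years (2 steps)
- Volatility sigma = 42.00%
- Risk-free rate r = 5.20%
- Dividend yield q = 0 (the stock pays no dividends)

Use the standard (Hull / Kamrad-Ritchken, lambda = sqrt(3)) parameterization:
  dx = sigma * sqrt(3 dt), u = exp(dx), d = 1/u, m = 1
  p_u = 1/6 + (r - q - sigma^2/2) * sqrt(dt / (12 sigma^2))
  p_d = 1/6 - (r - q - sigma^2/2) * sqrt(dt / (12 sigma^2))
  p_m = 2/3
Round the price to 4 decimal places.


dt = T/N = 1.000000; dx = sigma*sqrt(3*dt) = 0.727461
u = exp(dx) = 2.069819; d = 1/u = 0.483134
p_u = 0.141786, p_m = 0.666667, p_d = 0.191548
Discount per step: exp(-r*dt) = 0.949329
Stock lattice S(k, j) with j the centered position index:
  k=0: S(0,+0) = 25.4700
  k=1: S(1,-1) = 12.3054; S(1,+0) = 25.4700; S(1,+1) = 52.7183
  k=2: S(2,-2) = 5.9452; S(2,-1) = 12.3054; S(2,+0) = 25.4700; S(2,+1) = 52.7183; S(2,+2) = 109.1174
Terminal payoffs V(N, j) = max(K - S_T, 0):
  V(2,-2) = 19.264833; V(2,-1) = 12.904578; V(2,+0) = 0.000000; V(2,+1) = 0.000000; V(2,+2) = 0.000000
Backward induction: V(k, j) = exp(-r*dt) * [p_u * V(k+1, j+1) + p_m * V(k+1, j) + p_d * V(k+1, j-1)]
  V(1,-1) = exp(-r*dt) * [p_u*0.000000 + p_m*12.904578 + p_d*19.264833] = 11.670277
  V(1,+0) = exp(-r*dt) * [p_u*0.000000 + p_m*0.000000 + p_d*12.904578] = 2.346591
  V(1,+1) = exp(-r*dt) * [p_u*0.000000 + p_m*0.000000 + p_d*0.000000] = 0.000000
  V(0,+0) = exp(-r*dt) * [p_u*0.000000 + p_m*2.346591 + p_d*11.670277] = 3.607269

Answer: Price = V(0,0) = 3.6073


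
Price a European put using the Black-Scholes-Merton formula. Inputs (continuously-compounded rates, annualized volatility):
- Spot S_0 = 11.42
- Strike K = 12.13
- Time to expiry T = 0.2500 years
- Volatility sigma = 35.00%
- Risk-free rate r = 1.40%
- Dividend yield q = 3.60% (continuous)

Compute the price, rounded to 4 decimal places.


d1 = (ln(S/K) + (r - q + 0.5*sigma^2) * T) / (sigma * sqrt(T)) = -0.28858868
d2 = d1 - sigma * sqrt(T) = -0.46358868
exp(-rT) = 0.99650612; exp(-qT) = 0.99104038
P = K * exp(-rT) * N(-d2) - S_0 * exp(-qT) * N(-d1)
N(-d1) = 0.61355192; N(-d2) = 0.67852877
P = 12.1300 * 0.99650612 * 0.67852877 - 11.4200 * 0.99104038 * 0.61355192 = 1.2578

Answer: Price = 1.2578


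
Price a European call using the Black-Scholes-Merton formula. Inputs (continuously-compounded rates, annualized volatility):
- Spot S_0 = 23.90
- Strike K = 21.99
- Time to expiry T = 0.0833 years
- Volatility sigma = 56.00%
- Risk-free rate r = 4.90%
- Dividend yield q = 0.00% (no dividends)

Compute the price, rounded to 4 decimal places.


d1 = (ln(S/K) + (r - q + 0.5*sigma^2) * T) / (sigma * sqrt(T)) = 0.62139727
d2 = d1 - sigma * sqrt(T) = 0.45977153
exp(-rT) = 0.99592662; exp(-qT) = 1.00000000
C = S_0 * exp(-qT) * N(d1) - K * exp(-rT) * N(d2)
N(d1) = 0.73283087; N(d2) = 0.67715989
C = 23.9000 * 1.00000000 * 0.73283087 - 21.9900 * 0.99592662 * 0.67715989 = 2.6846

Answer: Price = 2.6846


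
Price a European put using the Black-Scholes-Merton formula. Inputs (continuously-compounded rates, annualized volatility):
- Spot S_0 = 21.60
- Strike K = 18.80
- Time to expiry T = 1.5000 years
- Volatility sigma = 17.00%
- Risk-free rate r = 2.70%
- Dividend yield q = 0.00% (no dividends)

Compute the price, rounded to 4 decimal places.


d1 = (ln(S/K) + (r - q + 0.5*sigma^2) * T) / (sigma * sqrt(T)) = 0.96544210
d2 = d1 - sigma * sqrt(T) = 0.75723547
exp(-rT) = 0.96030916; exp(-qT) = 1.00000000
P = K * exp(-rT) * N(-d2) - S_0 * exp(-qT) * N(-d1)
N(-d1) = 0.16716171; N(-d2) = 0.22445440
P = 18.8000 * 0.96030916 * 0.22445440 - 21.6000 * 1.00000000 * 0.16716171 = 0.4416

Answer: Price = 0.4416


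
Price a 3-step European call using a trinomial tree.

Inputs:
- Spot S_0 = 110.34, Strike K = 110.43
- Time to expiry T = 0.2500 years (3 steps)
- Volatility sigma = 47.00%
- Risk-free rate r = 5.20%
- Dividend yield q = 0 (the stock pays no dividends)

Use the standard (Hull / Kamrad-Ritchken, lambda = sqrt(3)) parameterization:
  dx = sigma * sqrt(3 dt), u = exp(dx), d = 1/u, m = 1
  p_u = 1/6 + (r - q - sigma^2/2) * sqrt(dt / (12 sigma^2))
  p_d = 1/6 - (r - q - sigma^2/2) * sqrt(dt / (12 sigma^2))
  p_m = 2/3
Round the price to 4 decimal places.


Answer: Price = V(0,0) = 9.9818

Derivation:
dt = T/N = 0.083333; dx = sigma*sqrt(3*dt) = 0.235000
u = exp(dx) = 1.264909; d = 1/u = 0.790571
p_u = 0.156303, p_m = 0.666667, p_d = 0.177030
Discount per step: exp(-r*dt) = 0.995676
Stock lattice S(k, j) with j the centered position index:
  k=0: S(0,+0) = 110.3400
  k=1: S(1,-1) = 87.2316; S(1,+0) = 110.3400; S(1,+1) = 139.5700
  k=2: S(2,-2) = 68.9628; S(2,-1) = 87.2316; S(2,+0) = 110.3400; S(2,+1) = 139.5700; S(2,+2) = 176.5434
  k=3: S(3,-3) = 54.5199; S(3,-2) = 68.9628; S(3,-1) = 87.2316; S(3,+0) = 110.3400; S(3,+1) = 139.5700; S(3,+2) = 176.5434; S(3,+3) = 223.3112
Terminal payoffs V(N, j) = max(S_T - K, 0):
  V(3,-3) = 0.000000; V(3,-2) = 0.000000; V(3,-1) = 0.000000; V(3,+0) = 0.000000; V(3,+1) = 29.140034; V(3,+2) = 66.113359; V(3,+3) = 112.881243
Backward induction: V(k, j) = exp(-r*dt) * [p_u * V(k+1, j+1) + p_m * V(k+1, j) + p_d * V(k+1, j-1)]
  V(2,-2) = exp(-r*dt) * [p_u*0.000000 + p_m*0.000000 + p_d*0.000000] = 0.000000
  V(2,-1) = exp(-r*dt) * [p_u*0.000000 + p_m*0.000000 + p_d*0.000000] = 0.000000
  V(2,+0) = exp(-r*dt) * [p_u*29.140034 + p_m*0.000000 + p_d*0.000000] = 4.534986
  V(2,+1) = exp(-r*dt) * [p_u*66.113359 + p_m*29.140034 + p_d*0.000000] = 29.631735
  V(2,+2) = exp(-r*dt) * [p_u*112.881243 + p_m*66.113359 + p_d*29.140034] = 66.588758
  V(1,-1) = exp(-r*dt) * [p_u*4.534986 + p_m*0.000000 + p_d*0.000000] = 0.705768
  V(1,+0) = exp(-r*dt) * [p_u*29.631735 + p_m*4.534986 + p_d*0.000000] = 7.621760
  V(1,+1) = exp(-r*dt) * [p_u*66.588758 + p_m*29.631735 + p_d*4.534986] = 30.831462
  V(0,+0) = exp(-r*dt) * [p_u*30.831462 + p_m*7.621760 + p_d*0.705768] = 9.981823
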